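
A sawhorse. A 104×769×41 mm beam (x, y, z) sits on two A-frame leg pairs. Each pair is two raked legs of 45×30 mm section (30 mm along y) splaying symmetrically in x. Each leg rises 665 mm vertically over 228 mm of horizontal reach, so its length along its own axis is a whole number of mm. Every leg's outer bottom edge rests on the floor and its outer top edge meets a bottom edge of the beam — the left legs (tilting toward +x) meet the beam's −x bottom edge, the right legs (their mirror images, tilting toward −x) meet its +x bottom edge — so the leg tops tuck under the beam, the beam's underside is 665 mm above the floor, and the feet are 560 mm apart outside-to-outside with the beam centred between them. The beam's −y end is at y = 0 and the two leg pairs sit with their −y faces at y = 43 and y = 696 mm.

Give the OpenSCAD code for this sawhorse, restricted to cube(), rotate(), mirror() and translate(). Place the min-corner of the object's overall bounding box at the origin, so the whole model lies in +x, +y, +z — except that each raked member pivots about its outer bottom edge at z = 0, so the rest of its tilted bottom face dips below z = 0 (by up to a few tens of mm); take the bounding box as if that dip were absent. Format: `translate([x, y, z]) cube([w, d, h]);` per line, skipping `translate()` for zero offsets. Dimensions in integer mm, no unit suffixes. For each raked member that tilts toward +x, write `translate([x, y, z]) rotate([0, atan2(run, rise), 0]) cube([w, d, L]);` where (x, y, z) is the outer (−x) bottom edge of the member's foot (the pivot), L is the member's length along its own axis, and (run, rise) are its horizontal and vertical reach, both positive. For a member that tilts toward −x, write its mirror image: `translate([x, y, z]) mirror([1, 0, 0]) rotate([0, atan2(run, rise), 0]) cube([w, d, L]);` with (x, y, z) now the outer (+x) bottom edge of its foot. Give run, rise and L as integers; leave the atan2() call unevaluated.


translate([228, 0, 665]) cube([104, 769, 41]);
translate([0, 43, 0]) rotate([0, atan2(228, 665), 0]) cube([45, 30, 703]);
translate([560, 43, 0]) mirror([1, 0, 0]) rotate([0, atan2(228, 665), 0]) cube([45, 30, 703]);
translate([0, 696, 0]) rotate([0, atan2(228, 665), 0]) cube([45, 30, 703]);
translate([560, 696, 0]) mirror([1, 0, 0]) rotate([0, atan2(228, 665), 0]) cube([45, 30, 703]);


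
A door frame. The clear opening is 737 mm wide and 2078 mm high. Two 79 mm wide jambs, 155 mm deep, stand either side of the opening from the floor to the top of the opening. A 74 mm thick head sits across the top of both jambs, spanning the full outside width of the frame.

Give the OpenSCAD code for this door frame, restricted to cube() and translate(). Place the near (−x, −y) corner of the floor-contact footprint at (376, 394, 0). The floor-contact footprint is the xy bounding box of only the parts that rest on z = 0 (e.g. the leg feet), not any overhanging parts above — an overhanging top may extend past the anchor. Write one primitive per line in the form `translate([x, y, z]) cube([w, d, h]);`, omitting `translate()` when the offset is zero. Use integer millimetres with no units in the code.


translate([376, 394, 0]) cube([79, 155, 2078]);
translate([1192, 394, 0]) cube([79, 155, 2078]);
translate([376, 394, 2078]) cube([895, 155, 74]);


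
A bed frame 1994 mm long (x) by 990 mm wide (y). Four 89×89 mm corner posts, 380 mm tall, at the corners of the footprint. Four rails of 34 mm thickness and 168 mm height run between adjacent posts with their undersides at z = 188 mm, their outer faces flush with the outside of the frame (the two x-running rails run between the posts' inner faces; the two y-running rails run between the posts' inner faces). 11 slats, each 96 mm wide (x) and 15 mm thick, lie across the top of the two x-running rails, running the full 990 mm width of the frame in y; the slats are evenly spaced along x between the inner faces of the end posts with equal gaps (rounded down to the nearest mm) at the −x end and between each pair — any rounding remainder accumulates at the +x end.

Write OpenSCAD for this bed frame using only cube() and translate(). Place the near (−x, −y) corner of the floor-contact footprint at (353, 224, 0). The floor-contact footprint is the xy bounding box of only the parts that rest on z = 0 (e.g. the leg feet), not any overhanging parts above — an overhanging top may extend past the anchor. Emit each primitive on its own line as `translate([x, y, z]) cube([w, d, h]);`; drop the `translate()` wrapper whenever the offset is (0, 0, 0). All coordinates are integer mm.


translate([353, 224, 0]) cube([89, 89, 380]);
translate([353, 1125, 0]) cube([89, 89, 380]);
translate([2258, 224, 0]) cube([89, 89, 380]);
translate([2258, 1125, 0]) cube([89, 89, 380]);
translate([442, 224, 188]) cube([1816, 34, 168]);
translate([442, 1180, 188]) cube([1816, 34, 168]);
translate([353, 313, 188]) cube([34, 812, 168]);
translate([2313, 313, 188]) cube([34, 812, 168]);
translate([505, 224, 356]) cube([96, 990, 15]);
translate([664, 224, 356]) cube([96, 990, 15]);
translate([823, 224, 356]) cube([96, 990, 15]);
translate([982, 224, 356]) cube([96, 990, 15]);
translate([1141, 224, 356]) cube([96, 990, 15]);
translate([1300, 224, 356]) cube([96, 990, 15]);
translate([1459, 224, 356]) cube([96, 990, 15]);
translate([1618, 224, 356]) cube([96, 990, 15]);
translate([1777, 224, 356]) cube([96, 990, 15]);
translate([1936, 224, 356]) cube([96, 990, 15]);
translate([2095, 224, 356]) cube([96, 990, 15]);


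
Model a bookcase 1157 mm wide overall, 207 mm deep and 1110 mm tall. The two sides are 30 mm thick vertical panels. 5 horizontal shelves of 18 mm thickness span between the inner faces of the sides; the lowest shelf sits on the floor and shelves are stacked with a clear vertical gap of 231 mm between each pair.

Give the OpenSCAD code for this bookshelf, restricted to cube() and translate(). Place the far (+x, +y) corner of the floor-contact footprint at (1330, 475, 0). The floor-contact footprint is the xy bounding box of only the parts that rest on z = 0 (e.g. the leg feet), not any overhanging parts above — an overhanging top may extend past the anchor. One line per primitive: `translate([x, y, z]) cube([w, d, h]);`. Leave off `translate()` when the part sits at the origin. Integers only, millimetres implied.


translate([173, 268, 0]) cube([30, 207, 1110]);
translate([1300, 268, 0]) cube([30, 207, 1110]);
translate([203, 268, 0]) cube([1097, 207, 18]);
translate([203, 268, 249]) cube([1097, 207, 18]);
translate([203, 268, 498]) cube([1097, 207, 18]);
translate([203, 268, 747]) cube([1097, 207, 18]);
translate([203, 268, 996]) cube([1097, 207, 18]);


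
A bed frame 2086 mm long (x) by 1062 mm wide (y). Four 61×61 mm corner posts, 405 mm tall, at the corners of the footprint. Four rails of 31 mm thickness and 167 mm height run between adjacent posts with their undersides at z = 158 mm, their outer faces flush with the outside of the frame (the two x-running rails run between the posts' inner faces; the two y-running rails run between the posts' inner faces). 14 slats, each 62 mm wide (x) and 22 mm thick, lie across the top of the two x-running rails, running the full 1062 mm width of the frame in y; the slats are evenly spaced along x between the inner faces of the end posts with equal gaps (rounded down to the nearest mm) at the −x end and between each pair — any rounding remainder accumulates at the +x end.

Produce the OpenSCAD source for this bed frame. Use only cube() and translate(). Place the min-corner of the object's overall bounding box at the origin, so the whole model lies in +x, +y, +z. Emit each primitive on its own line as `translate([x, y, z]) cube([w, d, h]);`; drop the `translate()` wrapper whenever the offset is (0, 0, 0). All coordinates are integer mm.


cube([61, 61, 405]);
translate([0, 1001, 0]) cube([61, 61, 405]);
translate([2025, 0, 0]) cube([61, 61, 405]);
translate([2025, 1001, 0]) cube([61, 61, 405]);
translate([61, 0, 158]) cube([1964, 31, 167]);
translate([61, 1031, 158]) cube([1964, 31, 167]);
translate([0, 61, 158]) cube([31, 940, 167]);
translate([2055, 61, 158]) cube([31, 940, 167]);
translate([134, 0, 325]) cube([62, 1062, 22]);
translate([269, 0, 325]) cube([62, 1062, 22]);
translate([404, 0, 325]) cube([62, 1062, 22]);
translate([539, 0, 325]) cube([62, 1062, 22]);
translate([674, 0, 325]) cube([62, 1062, 22]);
translate([809, 0, 325]) cube([62, 1062, 22]);
translate([944, 0, 325]) cube([62, 1062, 22]);
translate([1079, 0, 325]) cube([62, 1062, 22]);
translate([1214, 0, 325]) cube([62, 1062, 22]);
translate([1349, 0, 325]) cube([62, 1062, 22]);
translate([1484, 0, 325]) cube([62, 1062, 22]);
translate([1619, 0, 325]) cube([62, 1062, 22]);
translate([1754, 0, 325]) cube([62, 1062, 22]);
translate([1889, 0, 325]) cube([62, 1062, 22]);


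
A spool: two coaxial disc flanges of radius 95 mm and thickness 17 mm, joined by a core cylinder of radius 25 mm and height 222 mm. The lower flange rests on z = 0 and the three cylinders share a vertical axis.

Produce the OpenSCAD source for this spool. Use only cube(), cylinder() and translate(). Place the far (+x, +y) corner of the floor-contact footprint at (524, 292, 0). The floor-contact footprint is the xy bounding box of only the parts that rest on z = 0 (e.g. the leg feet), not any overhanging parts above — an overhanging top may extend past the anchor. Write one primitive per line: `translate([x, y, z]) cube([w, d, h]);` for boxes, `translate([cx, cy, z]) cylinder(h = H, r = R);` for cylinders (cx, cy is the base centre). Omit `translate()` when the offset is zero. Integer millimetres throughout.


translate([429, 197, 0]) cylinder(h = 17, r = 95);
translate([429, 197, 17]) cylinder(h = 222, r = 25);
translate([429, 197, 239]) cylinder(h = 17, r = 95);


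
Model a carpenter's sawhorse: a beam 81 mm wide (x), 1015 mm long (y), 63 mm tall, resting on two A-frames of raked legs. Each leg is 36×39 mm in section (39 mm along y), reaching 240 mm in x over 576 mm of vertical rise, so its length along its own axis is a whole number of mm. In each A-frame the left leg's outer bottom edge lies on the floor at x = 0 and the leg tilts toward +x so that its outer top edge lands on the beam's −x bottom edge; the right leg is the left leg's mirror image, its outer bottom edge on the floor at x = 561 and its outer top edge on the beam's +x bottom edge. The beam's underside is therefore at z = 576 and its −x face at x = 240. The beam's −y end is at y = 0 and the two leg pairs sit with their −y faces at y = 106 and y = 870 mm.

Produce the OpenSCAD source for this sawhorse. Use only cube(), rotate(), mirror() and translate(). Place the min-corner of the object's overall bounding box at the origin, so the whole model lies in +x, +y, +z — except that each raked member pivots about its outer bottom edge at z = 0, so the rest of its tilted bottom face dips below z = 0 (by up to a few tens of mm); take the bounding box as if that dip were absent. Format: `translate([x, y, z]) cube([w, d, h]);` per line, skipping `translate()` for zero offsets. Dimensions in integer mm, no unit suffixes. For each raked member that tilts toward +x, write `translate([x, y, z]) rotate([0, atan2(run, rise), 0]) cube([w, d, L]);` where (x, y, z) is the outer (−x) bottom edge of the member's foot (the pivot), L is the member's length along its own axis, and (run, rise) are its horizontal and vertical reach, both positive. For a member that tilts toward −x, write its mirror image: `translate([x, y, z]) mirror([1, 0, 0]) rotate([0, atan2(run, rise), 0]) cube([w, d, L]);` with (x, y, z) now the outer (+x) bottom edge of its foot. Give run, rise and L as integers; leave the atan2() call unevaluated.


translate([240, 0, 576]) cube([81, 1015, 63]);
translate([0, 106, 0]) rotate([0, atan2(240, 576), 0]) cube([36, 39, 624]);
translate([561, 106, 0]) mirror([1, 0, 0]) rotate([0, atan2(240, 576), 0]) cube([36, 39, 624]);
translate([0, 870, 0]) rotate([0, atan2(240, 576), 0]) cube([36, 39, 624]);
translate([561, 870, 0]) mirror([1, 0, 0]) rotate([0, atan2(240, 576), 0]) cube([36, 39, 624]);


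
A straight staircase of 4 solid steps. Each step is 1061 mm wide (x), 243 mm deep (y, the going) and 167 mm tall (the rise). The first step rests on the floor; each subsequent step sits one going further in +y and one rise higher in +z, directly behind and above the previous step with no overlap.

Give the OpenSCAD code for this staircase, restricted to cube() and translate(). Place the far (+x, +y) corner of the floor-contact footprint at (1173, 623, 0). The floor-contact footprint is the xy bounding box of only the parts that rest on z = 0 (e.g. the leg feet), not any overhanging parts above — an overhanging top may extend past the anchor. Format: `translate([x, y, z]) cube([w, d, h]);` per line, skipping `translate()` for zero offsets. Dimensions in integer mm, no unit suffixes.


translate([112, 380, 0]) cube([1061, 243, 167]);
translate([112, 623, 167]) cube([1061, 243, 167]);
translate([112, 866, 334]) cube([1061, 243, 167]);
translate([112, 1109, 501]) cube([1061, 243, 167]);


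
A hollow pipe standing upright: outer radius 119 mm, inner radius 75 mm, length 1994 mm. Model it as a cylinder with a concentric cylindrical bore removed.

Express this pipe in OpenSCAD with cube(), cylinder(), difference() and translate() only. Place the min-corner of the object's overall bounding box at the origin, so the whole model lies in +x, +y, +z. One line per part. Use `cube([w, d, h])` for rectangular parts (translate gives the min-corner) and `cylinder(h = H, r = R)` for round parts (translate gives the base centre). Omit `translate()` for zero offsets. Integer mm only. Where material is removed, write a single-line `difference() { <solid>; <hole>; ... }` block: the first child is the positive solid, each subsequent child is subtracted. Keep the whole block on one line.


difference() { translate([119, 119, 0]) cylinder(h = 1994, r = 119); translate([119, 119, 0]) cylinder(h = 1994, r = 75); }


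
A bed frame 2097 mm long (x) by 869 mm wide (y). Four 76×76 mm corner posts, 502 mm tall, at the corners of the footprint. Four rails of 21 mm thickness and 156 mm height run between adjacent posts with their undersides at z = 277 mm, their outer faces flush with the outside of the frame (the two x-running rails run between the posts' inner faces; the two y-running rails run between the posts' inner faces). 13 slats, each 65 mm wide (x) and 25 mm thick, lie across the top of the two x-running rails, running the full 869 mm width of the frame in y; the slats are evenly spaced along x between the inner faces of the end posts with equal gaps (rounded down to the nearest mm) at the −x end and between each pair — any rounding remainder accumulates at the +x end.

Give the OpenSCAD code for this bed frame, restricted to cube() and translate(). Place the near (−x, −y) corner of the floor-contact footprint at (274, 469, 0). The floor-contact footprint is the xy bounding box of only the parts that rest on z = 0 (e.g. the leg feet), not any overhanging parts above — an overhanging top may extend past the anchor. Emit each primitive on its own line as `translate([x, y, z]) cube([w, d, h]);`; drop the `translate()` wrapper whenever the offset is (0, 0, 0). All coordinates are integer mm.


translate([274, 469, 0]) cube([76, 76, 502]);
translate([274, 1262, 0]) cube([76, 76, 502]);
translate([2295, 469, 0]) cube([76, 76, 502]);
translate([2295, 1262, 0]) cube([76, 76, 502]);
translate([350, 469, 277]) cube([1945, 21, 156]);
translate([350, 1317, 277]) cube([1945, 21, 156]);
translate([274, 545, 277]) cube([21, 717, 156]);
translate([2350, 545, 277]) cube([21, 717, 156]);
translate([428, 469, 433]) cube([65, 869, 25]);
translate([571, 469, 433]) cube([65, 869, 25]);
translate([714, 469, 433]) cube([65, 869, 25]);
translate([857, 469, 433]) cube([65, 869, 25]);
translate([1000, 469, 433]) cube([65, 869, 25]);
translate([1143, 469, 433]) cube([65, 869, 25]);
translate([1286, 469, 433]) cube([65, 869, 25]);
translate([1429, 469, 433]) cube([65, 869, 25]);
translate([1572, 469, 433]) cube([65, 869, 25]);
translate([1715, 469, 433]) cube([65, 869, 25]);
translate([1858, 469, 433]) cube([65, 869, 25]);
translate([2001, 469, 433]) cube([65, 869, 25]);
translate([2144, 469, 433]) cube([65, 869, 25]);


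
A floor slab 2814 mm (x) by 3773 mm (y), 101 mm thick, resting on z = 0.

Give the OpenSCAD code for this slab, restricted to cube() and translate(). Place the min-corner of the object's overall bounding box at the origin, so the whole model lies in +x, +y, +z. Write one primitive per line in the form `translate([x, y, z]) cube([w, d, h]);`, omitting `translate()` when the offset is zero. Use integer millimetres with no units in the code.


cube([2814, 3773, 101]);


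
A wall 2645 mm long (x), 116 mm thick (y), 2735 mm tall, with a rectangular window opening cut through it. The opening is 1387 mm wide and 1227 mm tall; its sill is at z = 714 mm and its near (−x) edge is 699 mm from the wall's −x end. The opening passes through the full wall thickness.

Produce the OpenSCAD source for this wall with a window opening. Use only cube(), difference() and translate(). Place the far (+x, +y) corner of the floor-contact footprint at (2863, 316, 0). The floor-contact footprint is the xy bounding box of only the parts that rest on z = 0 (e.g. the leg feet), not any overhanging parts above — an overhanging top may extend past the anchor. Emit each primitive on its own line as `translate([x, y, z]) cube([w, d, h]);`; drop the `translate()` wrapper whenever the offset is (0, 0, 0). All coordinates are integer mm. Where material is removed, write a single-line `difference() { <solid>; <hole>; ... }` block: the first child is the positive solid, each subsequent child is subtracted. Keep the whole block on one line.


difference() { translate([218, 200, 0]) cube([2645, 116, 2735]); translate([917, 200, 714]) cube([1387, 116, 1227]); }


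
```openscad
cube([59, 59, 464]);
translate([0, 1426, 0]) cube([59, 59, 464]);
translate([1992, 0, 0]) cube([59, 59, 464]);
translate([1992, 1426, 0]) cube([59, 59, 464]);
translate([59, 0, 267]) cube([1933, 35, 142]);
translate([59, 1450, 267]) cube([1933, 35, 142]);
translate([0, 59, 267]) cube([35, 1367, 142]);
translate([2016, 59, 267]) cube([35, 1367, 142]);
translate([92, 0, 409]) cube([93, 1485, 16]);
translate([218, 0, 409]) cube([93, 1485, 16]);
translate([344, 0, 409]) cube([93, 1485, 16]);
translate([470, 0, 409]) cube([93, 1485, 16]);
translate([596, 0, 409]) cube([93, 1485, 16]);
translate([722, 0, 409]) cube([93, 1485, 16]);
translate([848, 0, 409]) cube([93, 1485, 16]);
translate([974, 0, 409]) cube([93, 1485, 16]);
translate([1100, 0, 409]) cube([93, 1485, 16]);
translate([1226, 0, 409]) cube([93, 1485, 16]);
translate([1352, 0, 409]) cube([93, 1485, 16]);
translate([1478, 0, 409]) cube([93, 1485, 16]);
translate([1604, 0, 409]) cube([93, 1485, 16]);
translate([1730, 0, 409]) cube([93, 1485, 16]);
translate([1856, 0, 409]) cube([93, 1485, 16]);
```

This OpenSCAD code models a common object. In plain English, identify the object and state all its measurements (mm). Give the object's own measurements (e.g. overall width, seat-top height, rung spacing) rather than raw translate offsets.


A bed frame 2051 mm long (x) by 1485 mm wide (y). Four 59×59 mm corner posts, 464 mm tall, at the corners of the footprint. Four rails of 35 mm thickness and 142 mm height run between adjacent posts with their undersides at z = 267 mm, their outer faces flush with the outside of the frame (the two x-running rails run between the posts' inner faces; the two y-running rails run between the posts' inner faces). 15 slats, each 93 mm wide (x) and 16 mm thick, lie across the top of the two x-running rails, running the full 1485 mm width of the frame in y; along x they sit between the end posts with a 33 mm gap after the −x posts and between neighbouring slats, leaving 43 mm before the +x posts.


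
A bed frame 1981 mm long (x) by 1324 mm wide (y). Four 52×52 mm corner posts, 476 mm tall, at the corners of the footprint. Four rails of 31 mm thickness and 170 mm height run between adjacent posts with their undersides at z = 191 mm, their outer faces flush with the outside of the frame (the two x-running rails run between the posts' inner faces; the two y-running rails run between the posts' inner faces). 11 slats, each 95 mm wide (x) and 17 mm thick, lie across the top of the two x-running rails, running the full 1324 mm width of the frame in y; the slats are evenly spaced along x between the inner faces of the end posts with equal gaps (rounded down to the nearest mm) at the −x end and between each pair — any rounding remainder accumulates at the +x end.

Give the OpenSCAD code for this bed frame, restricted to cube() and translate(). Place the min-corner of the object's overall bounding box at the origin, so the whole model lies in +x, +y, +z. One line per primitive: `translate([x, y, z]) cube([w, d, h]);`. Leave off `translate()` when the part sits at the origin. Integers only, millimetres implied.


cube([52, 52, 476]);
translate([0, 1272, 0]) cube([52, 52, 476]);
translate([1929, 0, 0]) cube([52, 52, 476]);
translate([1929, 1272, 0]) cube([52, 52, 476]);
translate([52, 0, 191]) cube([1877, 31, 170]);
translate([52, 1293, 191]) cube([1877, 31, 170]);
translate([0, 52, 191]) cube([31, 1220, 170]);
translate([1950, 52, 191]) cube([31, 1220, 170]);
translate([121, 0, 361]) cube([95, 1324, 17]);
translate([285, 0, 361]) cube([95, 1324, 17]);
translate([449, 0, 361]) cube([95, 1324, 17]);
translate([613, 0, 361]) cube([95, 1324, 17]);
translate([777, 0, 361]) cube([95, 1324, 17]);
translate([941, 0, 361]) cube([95, 1324, 17]);
translate([1105, 0, 361]) cube([95, 1324, 17]);
translate([1269, 0, 361]) cube([95, 1324, 17]);
translate([1433, 0, 361]) cube([95, 1324, 17]);
translate([1597, 0, 361]) cube([95, 1324, 17]);
translate([1761, 0, 361]) cube([95, 1324, 17]);


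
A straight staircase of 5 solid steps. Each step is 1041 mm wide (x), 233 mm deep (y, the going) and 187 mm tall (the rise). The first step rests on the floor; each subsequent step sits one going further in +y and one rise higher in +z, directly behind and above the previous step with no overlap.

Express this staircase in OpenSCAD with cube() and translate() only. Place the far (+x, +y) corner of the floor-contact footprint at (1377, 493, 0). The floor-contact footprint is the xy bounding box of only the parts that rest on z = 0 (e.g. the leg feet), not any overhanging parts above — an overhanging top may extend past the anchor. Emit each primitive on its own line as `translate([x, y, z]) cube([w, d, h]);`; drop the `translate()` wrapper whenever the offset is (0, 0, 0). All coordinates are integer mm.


translate([336, 260, 0]) cube([1041, 233, 187]);
translate([336, 493, 187]) cube([1041, 233, 187]);
translate([336, 726, 374]) cube([1041, 233, 187]);
translate([336, 959, 561]) cube([1041, 233, 187]);
translate([336, 1192, 748]) cube([1041, 233, 187]);


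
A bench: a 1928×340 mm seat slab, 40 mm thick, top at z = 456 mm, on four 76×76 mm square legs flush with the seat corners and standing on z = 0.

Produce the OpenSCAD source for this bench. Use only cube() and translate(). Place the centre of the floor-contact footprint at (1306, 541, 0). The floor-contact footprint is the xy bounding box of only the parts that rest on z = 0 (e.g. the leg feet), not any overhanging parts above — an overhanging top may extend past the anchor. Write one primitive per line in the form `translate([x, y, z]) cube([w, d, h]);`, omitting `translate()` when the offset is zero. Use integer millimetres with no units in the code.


// leg_h = 456 − 40 = 416
translate([342, 371, 416]) cube([1928, 340, 40]);
translate([342, 371, 0]) cube([76, 76, 416]);
translate([342, 635, 0]) cube([76, 76, 416]);
translate([2194, 371, 0]) cube([76, 76, 416]);
translate([2194, 635, 0]) cube([76, 76, 416]);


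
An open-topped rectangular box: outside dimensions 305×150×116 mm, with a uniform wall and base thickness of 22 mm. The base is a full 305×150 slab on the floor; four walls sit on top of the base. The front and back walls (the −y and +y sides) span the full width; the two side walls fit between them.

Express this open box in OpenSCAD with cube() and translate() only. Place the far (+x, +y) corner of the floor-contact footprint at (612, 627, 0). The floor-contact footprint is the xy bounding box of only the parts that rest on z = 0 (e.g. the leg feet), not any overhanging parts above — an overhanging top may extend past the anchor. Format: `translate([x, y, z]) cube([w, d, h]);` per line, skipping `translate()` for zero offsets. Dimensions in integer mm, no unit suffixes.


translate([307, 477, 0]) cube([305, 150, 22]);
translate([307, 477, 22]) cube([305, 22, 94]);
translate([307, 605, 22]) cube([305, 22, 94]);
translate([307, 499, 22]) cube([22, 106, 94]);
translate([590, 499, 22]) cube([22, 106, 94]);


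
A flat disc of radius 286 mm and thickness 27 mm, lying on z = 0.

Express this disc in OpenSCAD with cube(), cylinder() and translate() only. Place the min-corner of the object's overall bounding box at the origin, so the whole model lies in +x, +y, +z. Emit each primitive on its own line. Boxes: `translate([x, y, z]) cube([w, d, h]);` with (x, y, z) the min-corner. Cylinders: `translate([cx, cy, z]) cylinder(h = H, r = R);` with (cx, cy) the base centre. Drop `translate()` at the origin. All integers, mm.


translate([286, 286, 0]) cylinder(h = 27, r = 286);


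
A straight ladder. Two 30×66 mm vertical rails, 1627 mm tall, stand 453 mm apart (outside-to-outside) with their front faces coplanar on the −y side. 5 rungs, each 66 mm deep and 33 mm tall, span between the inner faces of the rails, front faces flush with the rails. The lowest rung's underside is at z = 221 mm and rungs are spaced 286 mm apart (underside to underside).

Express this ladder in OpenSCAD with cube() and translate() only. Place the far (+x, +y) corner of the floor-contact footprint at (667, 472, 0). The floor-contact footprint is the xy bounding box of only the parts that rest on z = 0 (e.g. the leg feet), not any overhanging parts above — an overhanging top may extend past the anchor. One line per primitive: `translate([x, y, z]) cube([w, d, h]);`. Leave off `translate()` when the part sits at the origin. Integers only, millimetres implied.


translate([214, 406, 0]) cube([30, 66, 1627]);
translate([637, 406, 0]) cube([30, 66, 1627]);
translate([244, 406, 221]) cube([393, 66, 33]);
translate([244, 406, 507]) cube([393, 66, 33]);
translate([244, 406, 793]) cube([393, 66, 33]);
translate([244, 406, 1079]) cube([393, 66, 33]);
translate([244, 406, 1365]) cube([393, 66, 33]);


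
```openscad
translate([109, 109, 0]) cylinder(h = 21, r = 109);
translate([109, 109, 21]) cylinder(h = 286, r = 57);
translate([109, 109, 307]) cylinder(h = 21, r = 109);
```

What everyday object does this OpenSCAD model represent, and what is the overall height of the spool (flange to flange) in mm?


A spool. The overall height is 328 mm.

Three coaxial cylinders, large–small–large — a spool. Two 21 mm flanges and a 286 mm core give 21 + 286 + 21 = 328 mm.


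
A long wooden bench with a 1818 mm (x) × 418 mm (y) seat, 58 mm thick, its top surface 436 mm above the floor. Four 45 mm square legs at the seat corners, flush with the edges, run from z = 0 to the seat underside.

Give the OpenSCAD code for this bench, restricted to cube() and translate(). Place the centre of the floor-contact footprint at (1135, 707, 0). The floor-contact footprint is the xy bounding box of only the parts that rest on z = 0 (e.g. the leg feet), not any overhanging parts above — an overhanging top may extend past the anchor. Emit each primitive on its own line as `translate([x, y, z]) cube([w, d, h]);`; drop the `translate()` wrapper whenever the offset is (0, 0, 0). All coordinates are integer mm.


// leg_h = 436 − 58 = 378
translate([226, 498, 378]) cube([1818, 418, 58]);
translate([226, 498, 0]) cube([45, 45, 378]);
translate([226, 871, 0]) cube([45, 45, 378]);
translate([1999, 498, 0]) cube([45, 45, 378]);
translate([1999, 871, 0]) cube([45, 45, 378]);


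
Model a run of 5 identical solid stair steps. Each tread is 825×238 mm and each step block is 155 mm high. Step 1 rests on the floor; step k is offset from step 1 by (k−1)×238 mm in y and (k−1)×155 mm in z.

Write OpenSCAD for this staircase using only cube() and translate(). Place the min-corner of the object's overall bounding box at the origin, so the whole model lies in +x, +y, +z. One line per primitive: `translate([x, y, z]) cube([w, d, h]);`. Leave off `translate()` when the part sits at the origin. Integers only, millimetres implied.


cube([825, 238, 155]);
translate([0, 238, 155]) cube([825, 238, 155]);
translate([0, 476, 310]) cube([825, 238, 155]);
translate([0, 714, 465]) cube([825, 238, 155]);
translate([0, 952, 620]) cube([825, 238, 155]);


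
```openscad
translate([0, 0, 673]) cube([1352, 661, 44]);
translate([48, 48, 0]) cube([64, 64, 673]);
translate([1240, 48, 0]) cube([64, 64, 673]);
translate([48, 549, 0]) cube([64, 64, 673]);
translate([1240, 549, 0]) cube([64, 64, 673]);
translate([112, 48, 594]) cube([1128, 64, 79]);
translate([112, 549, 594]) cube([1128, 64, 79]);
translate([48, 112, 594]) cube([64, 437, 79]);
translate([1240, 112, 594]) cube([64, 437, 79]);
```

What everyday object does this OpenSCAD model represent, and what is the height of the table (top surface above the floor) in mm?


A table. The table height is 717 mm.

A 1352×661×44 slab sits at z = 673 on four 64 mm square posts — a table. The top surface is at 673 + 44 = 717 mm.


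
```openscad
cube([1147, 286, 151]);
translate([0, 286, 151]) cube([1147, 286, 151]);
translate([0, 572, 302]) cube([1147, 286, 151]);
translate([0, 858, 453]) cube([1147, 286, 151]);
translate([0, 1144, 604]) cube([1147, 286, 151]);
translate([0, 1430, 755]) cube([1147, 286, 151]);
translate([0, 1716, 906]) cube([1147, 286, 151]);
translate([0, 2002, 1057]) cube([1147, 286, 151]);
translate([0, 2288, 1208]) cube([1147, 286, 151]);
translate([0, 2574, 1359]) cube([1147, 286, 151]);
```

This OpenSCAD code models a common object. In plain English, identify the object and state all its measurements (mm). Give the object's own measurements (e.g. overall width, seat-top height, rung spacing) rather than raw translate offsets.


A straight staircase of 10 solid steps. Each step is 1147 mm wide (x), 286 mm deep (y, the going) and 151 mm tall (the rise). The first step rests on the floor; each subsequent step sits one going further in +y and one rise higher in +z, directly behind and above the previous step with no overlap.


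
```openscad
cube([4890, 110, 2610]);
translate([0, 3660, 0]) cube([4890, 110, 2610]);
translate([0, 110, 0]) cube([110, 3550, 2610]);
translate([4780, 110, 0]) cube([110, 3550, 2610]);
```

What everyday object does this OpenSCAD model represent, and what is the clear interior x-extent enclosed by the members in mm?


A house (or room) frame. The interior width is 4670 mm.

Four 2610 mm walls enclosing a rectangle with no floor or roof — a room or house frame. Outside width is 4890 mm and wall thickness is 110 mm, so the interior width is 4890 − 2 × 110 = 4670 mm.


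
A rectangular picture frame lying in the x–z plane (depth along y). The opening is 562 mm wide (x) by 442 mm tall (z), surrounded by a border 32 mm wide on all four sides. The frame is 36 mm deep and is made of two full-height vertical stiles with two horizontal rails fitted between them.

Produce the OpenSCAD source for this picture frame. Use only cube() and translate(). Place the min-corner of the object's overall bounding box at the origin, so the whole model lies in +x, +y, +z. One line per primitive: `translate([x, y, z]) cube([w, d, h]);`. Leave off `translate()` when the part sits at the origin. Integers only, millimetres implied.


cube([32, 36, 506]);
translate([594, 0, 0]) cube([32, 36, 506]);
translate([32, 0, 0]) cube([562, 36, 32]);
translate([32, 0, 474]) cube([562, 36, 32]);


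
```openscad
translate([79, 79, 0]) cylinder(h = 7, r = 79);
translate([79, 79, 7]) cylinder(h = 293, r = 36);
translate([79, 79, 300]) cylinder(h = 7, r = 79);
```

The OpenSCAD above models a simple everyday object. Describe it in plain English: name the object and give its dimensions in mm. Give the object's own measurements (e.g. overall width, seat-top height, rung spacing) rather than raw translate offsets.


A spool: two coaxial disc flanges of radius 79 mm and thickness 7 mm, joined by a core cylinder of radius 36 mm and height 293 mm. The lower flange rests on z = 0 and the three cylinders share a vertical axis.


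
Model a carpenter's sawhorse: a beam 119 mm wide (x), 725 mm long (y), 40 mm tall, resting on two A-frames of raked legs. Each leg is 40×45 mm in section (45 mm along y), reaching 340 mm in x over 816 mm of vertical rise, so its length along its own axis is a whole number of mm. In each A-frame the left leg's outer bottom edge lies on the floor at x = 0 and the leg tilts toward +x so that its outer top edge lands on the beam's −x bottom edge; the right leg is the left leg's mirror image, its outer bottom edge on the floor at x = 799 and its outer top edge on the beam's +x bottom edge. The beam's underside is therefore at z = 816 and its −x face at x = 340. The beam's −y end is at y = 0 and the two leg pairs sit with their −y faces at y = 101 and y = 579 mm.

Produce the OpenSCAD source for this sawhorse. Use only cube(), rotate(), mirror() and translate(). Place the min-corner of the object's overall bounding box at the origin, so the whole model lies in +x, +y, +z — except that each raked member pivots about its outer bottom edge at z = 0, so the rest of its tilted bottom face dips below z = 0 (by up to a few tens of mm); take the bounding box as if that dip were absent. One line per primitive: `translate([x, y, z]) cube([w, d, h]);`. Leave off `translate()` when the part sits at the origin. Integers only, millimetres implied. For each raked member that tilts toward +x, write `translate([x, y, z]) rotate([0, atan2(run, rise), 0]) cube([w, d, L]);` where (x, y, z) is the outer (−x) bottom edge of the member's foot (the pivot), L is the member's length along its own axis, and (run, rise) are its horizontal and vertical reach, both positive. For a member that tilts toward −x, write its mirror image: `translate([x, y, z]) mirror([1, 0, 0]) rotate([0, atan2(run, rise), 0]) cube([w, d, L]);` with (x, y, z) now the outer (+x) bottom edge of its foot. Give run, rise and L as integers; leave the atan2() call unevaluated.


translate([340, 0, 816]) cube([119, 725, 40]);
translate([0, 101, 0]) rotate([0, atan2(340, 816), 0]) cube([40, 45, 884]);
translate([799, 101, 0]) mirror([1, 0, 0]) rotate([0, atan2(340, 816), 0]) cube([40, 45, 884]);
translate([0, 579, 0]) rotate([0, atan2(340, 816), 0]) cube([40, 45, 884]);
translate([799, 579, 0]) mirror([1, 0, 0]) rotate([0, atan2(340, 816), 0]) cube([40, 45, 884]);


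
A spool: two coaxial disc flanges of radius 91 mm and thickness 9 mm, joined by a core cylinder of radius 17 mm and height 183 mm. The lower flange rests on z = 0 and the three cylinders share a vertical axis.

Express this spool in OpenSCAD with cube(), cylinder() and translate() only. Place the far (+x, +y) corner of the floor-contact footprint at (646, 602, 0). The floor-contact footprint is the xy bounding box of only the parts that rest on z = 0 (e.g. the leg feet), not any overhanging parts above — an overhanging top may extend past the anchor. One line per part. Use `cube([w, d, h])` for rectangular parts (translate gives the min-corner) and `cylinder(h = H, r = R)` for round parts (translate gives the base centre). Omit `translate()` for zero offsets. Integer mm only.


translate([555, 511, 0]) cylinder(h = 9, r = 91);
translate([555, 511, 9]) cylinder(h = 183, r = 17);
translate([555, 511, 192]) cylinder(h = 9, r = 91);


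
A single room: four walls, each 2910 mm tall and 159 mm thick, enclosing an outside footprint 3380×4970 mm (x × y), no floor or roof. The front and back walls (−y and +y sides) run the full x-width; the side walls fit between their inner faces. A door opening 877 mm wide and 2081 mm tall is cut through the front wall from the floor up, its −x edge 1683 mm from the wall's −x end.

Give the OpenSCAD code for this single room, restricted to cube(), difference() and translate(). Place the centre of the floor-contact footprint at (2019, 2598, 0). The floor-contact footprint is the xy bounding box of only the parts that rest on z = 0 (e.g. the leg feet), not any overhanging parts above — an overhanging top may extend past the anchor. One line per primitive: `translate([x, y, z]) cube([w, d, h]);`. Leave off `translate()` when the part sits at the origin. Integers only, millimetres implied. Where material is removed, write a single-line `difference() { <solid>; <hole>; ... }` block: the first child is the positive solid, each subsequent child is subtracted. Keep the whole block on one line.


difference() { translate([329, 113, 0]) cube([3380, 159, 2910]); translate([2012, 113, 0]) cube([877, 159, 2081]); }
translate([329, 4924, 0]) cube([3380, 159, 2910]);
translate([329, 272, 0]) cube([159, 4652, 2910]);
translate([3550, 272, 0]) cube([159, 4652, 2910]);


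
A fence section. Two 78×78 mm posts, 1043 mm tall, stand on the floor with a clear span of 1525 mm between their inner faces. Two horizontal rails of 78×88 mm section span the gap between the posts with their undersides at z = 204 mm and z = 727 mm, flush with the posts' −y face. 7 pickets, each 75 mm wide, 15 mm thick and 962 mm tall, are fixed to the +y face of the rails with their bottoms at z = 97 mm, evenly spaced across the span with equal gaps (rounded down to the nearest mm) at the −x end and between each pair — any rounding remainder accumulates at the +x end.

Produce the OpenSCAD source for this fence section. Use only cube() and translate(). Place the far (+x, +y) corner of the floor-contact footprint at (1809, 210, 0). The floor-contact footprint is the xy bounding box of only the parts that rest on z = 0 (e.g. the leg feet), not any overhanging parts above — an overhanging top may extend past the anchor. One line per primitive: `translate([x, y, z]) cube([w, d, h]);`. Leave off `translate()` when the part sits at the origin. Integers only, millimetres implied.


translate([128, 132, 0]) cube([78, 78, 1043]);
translate([1731, 132, 0]) cube([78, 78, 1043]);
translate([206, 132, 204]) cube([1525, 78, 88]);
translate([206, 132, 727]) cube([1525, 78, 88]);
translate([331, 210, 97]) cube([75, 15, 962]);
translate([531, 210, 97]) cube([75, 15, 962]);
translate([731, 210, 97]) cube([75, 15, 962]);
translate([931, 210, 97]) cube([75, 15, 962]);
translate([1131, 210, 97]) cube([75, 15, 962]);
translate([1331, 210, 97]) cube([75, 15, 962]);
translate([1531, 210, 97]) cube([75, 15, 962]);


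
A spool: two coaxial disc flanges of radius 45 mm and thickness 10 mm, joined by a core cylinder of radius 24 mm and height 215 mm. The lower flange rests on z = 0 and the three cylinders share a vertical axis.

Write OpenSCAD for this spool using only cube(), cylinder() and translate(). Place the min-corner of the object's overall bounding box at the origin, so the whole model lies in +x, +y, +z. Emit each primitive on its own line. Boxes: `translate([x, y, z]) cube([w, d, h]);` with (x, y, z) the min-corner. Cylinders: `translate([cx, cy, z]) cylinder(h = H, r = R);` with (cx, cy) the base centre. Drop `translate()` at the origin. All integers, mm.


translate([45, 45, 0]) cylinder(h = 10, r = 45);
translate([45, 45, 10]) cylinder(h = 215, r = 24);
translate([45, 45, 225]) cylinder(h = 10, r = 45);


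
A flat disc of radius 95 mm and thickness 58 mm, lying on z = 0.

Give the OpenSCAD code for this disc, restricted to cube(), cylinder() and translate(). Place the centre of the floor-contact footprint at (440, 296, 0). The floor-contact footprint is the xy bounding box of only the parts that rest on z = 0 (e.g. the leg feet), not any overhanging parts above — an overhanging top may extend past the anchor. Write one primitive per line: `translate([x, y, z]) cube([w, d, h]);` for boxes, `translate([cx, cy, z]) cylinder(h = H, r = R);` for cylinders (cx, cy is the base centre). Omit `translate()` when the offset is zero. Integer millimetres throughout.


translate([440, 296, 0]) cylinder(h = 58, r = 95);
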